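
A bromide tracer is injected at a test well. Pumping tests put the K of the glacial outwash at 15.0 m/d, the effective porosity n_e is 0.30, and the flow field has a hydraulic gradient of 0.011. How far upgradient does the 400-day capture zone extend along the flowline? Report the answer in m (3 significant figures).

220 m

Specific discharge q = 15.0 × 0.011 = 0.1650 m/d
v = Ki/n = 15.0·0.011/0.30 = 0.5500 m/d
L = v × T = 0.5500 × 400 = 220.0 m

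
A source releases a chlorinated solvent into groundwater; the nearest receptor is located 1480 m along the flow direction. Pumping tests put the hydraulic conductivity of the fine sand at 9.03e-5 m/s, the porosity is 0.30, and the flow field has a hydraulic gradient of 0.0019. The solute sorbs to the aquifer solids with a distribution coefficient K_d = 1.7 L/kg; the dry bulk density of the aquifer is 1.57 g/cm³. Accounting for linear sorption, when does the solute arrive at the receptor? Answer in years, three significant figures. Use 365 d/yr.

K = 9.03e-5 m/s × 86400 s/d = 7.802 m/d
Specific discharge q = 7.802 × 0.0019 = 0.01482 m/d
v = Ki/n = 7.802·0.0019/0.30 = 0.04941 m/d
Retardation R = 1 + ρ_b·K_d/n = 1 + 1.57×1.7/0.30 = 9.897
Contaminant velocity v_c = v/R = 0.04941/9.897 = 0.004993 m/d
t = L/v_c = 1480/0.004993 = 296400 d
   = 296400/365 = 812 yr

812 years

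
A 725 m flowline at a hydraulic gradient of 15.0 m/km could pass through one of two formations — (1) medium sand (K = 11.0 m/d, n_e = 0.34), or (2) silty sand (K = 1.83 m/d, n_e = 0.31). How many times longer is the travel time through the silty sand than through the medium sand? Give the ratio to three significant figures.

Unit 1 (medium sand): v = 11.0×0.015/0.34 = 0.4853 m/d, t = 725/0.4853 = 1494 d
Unit 2 (silty sand): v = 1.83×0.015/0.31 = 0.08855 m/d, t = 725/0.08855 = 8188 d
t(silty sand) / t(medium sand) = 8188/1494 = 5.48

5.48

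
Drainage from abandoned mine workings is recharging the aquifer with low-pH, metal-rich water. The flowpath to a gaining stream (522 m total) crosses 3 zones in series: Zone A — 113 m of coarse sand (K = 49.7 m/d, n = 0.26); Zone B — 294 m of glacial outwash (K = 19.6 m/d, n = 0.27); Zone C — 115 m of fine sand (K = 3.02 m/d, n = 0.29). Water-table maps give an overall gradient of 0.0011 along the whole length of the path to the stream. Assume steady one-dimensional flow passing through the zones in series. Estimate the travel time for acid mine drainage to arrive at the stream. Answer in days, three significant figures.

13700 days

Continuity: the same q passes through each zone, so ΔH = q·Σ(L_j/K_j) — the zones act as resistances in series.
Σ(L/K) = 113/49.7 + 294/19.6 + 115/3.02 = 2.274 + 15.00 + 38.08 = 55.35 d
K_eq = L_total / Σ(L/K) = 522 / 55.35 = 9.430 m/d
q = K_eq · i = 9.430 × 0.0011 = 0.01037 m/d (same in every zone)
Zone A: v = q/n = 0.01037/0.26 = 0.03990 m/d → t_A = 113/0.03990 = 2832 d
Zone B: v = q/n = 0.01037/0.27 = 0.03842 m/d → t_B = 294/0.03842 = 7652 d
Zone C: v = q/n = 0.01037/0.29 = 0.03577 m/d → t_C = 115/0.03577 = 3215 d
Total t = 2832 + 7652 + 3215 = 13700 d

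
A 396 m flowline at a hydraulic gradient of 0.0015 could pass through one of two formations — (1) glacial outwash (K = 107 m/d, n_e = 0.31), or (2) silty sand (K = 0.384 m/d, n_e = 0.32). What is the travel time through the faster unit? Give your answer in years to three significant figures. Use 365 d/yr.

2.10 years

Unit 1 (glacial outwash): v = 107×0.0015/0.31 = 0.5177 m/d, t = 396/0.5177 = 764.9 d
Unit 2 (silty sand): v = 0.384×0.0015/0.32 = 0.001800 m/d, t = 396/0.001800 = 220000 d
Faster: 764.9 d / 365 = 2.10 yr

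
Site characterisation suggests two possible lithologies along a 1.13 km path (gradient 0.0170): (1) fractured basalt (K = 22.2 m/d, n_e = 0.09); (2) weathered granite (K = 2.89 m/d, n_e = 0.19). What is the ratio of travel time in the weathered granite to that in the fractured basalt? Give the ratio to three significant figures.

Unit 1 (fractured basalt): v = 22.2×0.017/0.09 = 4.193 m/d, t = 1130/4.193 = 269.5 d
Unit 2 (weathered granite): v = 2.89×0.017/0.19 = 0.2586 m/d, t = 1130/0.2586 = 4370 d
t(weathered granite) / t(fractured basalt) = 4370/269.5 = 16.2

16.2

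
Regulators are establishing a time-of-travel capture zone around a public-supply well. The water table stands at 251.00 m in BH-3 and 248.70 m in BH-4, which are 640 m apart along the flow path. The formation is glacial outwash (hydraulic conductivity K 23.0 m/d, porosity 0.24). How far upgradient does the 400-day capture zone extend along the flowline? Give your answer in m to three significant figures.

Hydraulic gradient i = (251.00 − 248.70) / 640 = 2.30 / 640 = 0.003594
q = Ki = 23.0 × 0.003594 = 0.08266 m/d
v = Ki/n = 23.0·0.003594/0.24 = 0.3444 m/d
L = v × T = 0.3444 × 400 = 137.8 m

138 m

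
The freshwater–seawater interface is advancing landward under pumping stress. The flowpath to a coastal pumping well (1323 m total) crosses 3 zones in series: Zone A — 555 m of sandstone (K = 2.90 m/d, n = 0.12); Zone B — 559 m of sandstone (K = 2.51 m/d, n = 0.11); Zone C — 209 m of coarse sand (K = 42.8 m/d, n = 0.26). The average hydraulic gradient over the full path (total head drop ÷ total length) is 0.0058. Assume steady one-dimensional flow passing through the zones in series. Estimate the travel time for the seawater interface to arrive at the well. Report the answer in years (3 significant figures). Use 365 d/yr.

27.3 years

For zones in series the flux q is common to all zones; the equivalent conductivity is the harmonic (thickness-weighted) mean, K_eq = L_total / Σ(L_j/K_j).
Σ(L/K) = 555/2.90 + 559/2.51 + 209/42.8 = 191.4 + 222.7 + 4.883 = 419.0 d
K_eq = L_total / Σ(L/K) = 1323 / 419.0 = 3.158 m/d
q = K_eq · i = 3.158 × 0.0058 = 0.01831 m/d (same in every zone)
Zone A: v = q/n = 0.01831/0.12 = 0.1526 m/d → t_A = 555/0.1526 = 3636 d
Zone B: v = q/n = 0.01831/0.11 = 0.1665 m/d → t_B = 559/0.1665 = 3357 d
Zone C: v = q/n = 0.01831/0.26 = 0.07044 m/d → t_C = 209/0.07044 = 2967 d
Total t = 3636 + 3357 + 2967 = 9961 d
   = 9961 / 365 = 27.3 yr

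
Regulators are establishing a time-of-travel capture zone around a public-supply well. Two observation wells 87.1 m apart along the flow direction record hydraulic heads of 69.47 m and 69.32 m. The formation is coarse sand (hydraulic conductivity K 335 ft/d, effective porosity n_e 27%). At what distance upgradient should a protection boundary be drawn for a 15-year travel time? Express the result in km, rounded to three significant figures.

3.57 km

Hydraulic gradient i = (69.47 − 69.32) / 87.1 = 0.15 / 87.1 = 0.001722
K = 335 ft/d × 0.3048 = 102.1 m/d
q = Ki = 102.1 × 0.001722 = 0.1758 m/d
Seepage velocity v = q / n = 0.1758 / 0.27 = 0.6513 m/d
T = 15 yr × 365 = 5475 d
L = v × T = 0.6513 × 5475 = 3566 m
   = 3.57 km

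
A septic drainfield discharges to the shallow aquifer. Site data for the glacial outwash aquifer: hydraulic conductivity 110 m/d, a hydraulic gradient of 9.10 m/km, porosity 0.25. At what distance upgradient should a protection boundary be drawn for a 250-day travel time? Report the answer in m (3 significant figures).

q = Ki = 110 × 0.0091 = 1.001 m/d
v_s = q/n_e = 1.001/0.25 = 4.004 m/d
L = v × T = 4.004 × 250 = 1001 m

1000 m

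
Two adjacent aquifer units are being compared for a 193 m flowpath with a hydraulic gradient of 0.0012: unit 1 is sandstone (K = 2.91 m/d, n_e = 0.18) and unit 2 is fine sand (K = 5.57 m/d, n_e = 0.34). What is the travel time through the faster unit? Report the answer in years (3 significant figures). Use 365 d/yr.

Unit 1 (sandstone): v = 2.91×0.0012/0.18 = 0.01940 m/d, t = 193/0.01940 = 9948 d
Unit 2 (fine sand): v = 5.57×0.0012/0.34 = 0.01966 m/d, t = 193/0.01966 = 9817 d
Faster: 9817 d / 365 = 26.9 yr

26.9 years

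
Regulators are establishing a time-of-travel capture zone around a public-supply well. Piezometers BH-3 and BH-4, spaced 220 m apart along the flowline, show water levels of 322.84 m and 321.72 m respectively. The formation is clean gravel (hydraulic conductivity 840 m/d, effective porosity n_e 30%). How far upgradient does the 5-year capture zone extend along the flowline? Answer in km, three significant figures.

26.0 km

Hydraulic gradient i = (322.84 − 321.72) / 220 = 1.12 / 220 = 0.005091
Darcy flux q = K·i = 840 × 0.005091 = 4.276 m/d
v = Ki/n = 840·0.005091/0.30 = 14.25 m/d
T = 5 yr × 365 = 1825 d
L = v × T = 14.25 × 1825 = 26010 m
   = 26.0 km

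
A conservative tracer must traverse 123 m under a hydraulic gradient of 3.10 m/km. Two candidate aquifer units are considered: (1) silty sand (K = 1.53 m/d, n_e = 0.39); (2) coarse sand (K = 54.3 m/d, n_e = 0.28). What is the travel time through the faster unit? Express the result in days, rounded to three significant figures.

205 days

Unit 1 (silty sand): v = 1.53×0.0031/0.39 = 0.01216 m/d, t = 123/0.01216 = 10110 d
Unit 2 (coarse sand): v = 54.3×0.0031/0.28 = 0.6012 m/d, t = 123/0.6012 = 204.6 d
Faster unit: t = 205 d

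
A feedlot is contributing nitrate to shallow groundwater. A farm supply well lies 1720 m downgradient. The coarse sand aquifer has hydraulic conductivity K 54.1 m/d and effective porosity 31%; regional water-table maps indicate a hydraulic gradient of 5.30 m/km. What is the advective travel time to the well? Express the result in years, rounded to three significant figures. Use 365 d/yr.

5.09 years

Specific discharge q = 54.1 × 0.0053 = 0.2867 m/d
v_s = q/n_e = 0.2867/0.31 = 0.9249 m/d
t = L / v = 1720 / 0.9249 = 1860 d
   = 1860 / 365 = 5.09 yr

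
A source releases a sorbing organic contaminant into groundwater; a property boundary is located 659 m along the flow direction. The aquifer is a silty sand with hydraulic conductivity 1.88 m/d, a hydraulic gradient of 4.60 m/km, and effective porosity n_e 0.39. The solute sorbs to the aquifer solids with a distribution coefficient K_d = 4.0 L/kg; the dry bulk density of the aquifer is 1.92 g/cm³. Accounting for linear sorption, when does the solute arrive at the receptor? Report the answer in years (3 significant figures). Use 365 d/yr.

q = Ki = 1.88 × 0.0046 = 0.008648 m/d
v = Ki/n = 1.88·0.0046/0.39 = 0.02217 m/d
Retardation R = 1 + ρ_b·K_d/n = 1 + 1.92×4.0/0.39 = 20.69
Contaminant velocity v_c = v/R = 0.02217/20.69 = 0.001072 m/d
t = L/v_c = 659/0.001072 = 615000 d
   = 615000/365 = 1680 yr

1680 years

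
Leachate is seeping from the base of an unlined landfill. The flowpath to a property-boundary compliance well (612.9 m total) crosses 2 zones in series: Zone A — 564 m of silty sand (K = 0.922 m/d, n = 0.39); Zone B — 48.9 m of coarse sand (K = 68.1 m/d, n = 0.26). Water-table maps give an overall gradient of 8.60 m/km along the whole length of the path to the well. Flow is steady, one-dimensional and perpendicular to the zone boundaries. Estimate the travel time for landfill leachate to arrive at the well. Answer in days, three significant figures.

Steady 1-D flow in series ⇒ the Darcy flux q is identical in every zone and the zone head losses add (resistances L/K in series).
Σ(L/K) = 564/0.922 + 48.9/68.1 = 611.7 + 0.7181 = 612.4 d
K_eq = L_total / Σ(L/K) = 612.9 / 612.4 = 1.001 m/d
q = K_eq · i = 1.001 × 0.0086 = 0.008607 m/d (same in every zone)
Zone A: v = q/n = 0.008607/0.39 = 0.02207 m/d → t_A = 564/0.02207 = 25560 d
Zone B: v = q/n = 0.008607/0.26 = 0.03310 m/d → t_B = 48.9/0.03310 = 1477 d
Total t = 25560 + 1477 = 27030 d

27000 days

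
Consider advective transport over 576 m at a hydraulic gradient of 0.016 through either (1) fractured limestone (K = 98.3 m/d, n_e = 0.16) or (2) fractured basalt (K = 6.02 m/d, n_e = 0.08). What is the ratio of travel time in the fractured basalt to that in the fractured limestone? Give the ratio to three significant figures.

Unit 1 (fractured limestone): v = 98.3×0.016/0.16 = 9.830 m/d, t = 576/9.830 = 58.60 d
Unit 2 (fractured basalt): v = 6.02×0.016/0.08 = 1.204 m/d, t = 576/1.204 = 478.4 d
t(fractured basalt) / t(fractured limestone) = 478.4/58.60 = 8.16

8.16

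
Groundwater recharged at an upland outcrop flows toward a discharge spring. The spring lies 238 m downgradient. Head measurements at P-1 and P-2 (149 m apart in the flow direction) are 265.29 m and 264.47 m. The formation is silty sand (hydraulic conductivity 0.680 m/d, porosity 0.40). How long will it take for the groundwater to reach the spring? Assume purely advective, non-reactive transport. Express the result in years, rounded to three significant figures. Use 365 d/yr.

69.7 years

Hydraulic gradient i = (265.29 − 264.47) / 149 = 0.82 / 149 = 0.005503
q = Ki = 0.680 × 0.005503 = 0.003742 m/d
Average linear velocity = 0.003742 / 0.40 = 0.009356 m/d
t = L / v = 238 / 0.009356 = 25440 d
   = 25440 / 365 = 69.7 yr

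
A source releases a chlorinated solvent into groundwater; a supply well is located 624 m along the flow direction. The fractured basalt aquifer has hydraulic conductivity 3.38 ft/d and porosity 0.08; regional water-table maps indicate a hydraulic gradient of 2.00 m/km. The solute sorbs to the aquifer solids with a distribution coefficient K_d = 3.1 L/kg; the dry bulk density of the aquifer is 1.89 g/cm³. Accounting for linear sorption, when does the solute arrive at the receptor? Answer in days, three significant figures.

1.80e6 days

K = 3.38 ft/d × 0.3048 = 1.030 m/d
Darcy flux q = K·i = 1.030 × 0.0020 = 0.002060 m/d
v_s = q/n_e = 0.002060/0.08 = 0.02576 m/d
Retardation R = 1 + ρ_b·K_d/n = 1 + 1.89×3.1/0.08 = 74.24
Contaminant velocity v_c = v/R = 0.02576/74.24 = 3.469e-4 m/d
t = L/v_c = 624/3.469e-4 = 1.799e6 d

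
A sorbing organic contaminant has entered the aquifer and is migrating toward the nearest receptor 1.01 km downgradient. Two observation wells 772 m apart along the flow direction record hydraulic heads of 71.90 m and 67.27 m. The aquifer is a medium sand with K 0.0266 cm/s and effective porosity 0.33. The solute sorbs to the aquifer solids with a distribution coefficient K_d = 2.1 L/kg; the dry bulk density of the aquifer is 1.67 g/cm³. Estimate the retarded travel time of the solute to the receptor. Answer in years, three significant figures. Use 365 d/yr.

Hydraulic gradient i = (71.90 − 67.27) / 772 = 4.63 / 772 = 0.005997
K = 0.0266 cm/s × 864 = 22.98 m/d
Specific discharge q = 22.98 × 0.005997 = 0.1378 m/d
Seepage velocity v = q / n = 0.1378 / 0.33 = 0.4177 m/d
Retardation R = 1 + ρ_b·K_d/n = 1 + 1.67×2.1/0.33 = 11.63
Contaminant velocity v_c = v/R = 0.4177/11.63 = 0.03592 m/d
L = 1.01 km = 1010 m
t = L/v_c = 1010/0.03592 = 28120 d
   = 28120/365 = 77.0 yr

77.0 years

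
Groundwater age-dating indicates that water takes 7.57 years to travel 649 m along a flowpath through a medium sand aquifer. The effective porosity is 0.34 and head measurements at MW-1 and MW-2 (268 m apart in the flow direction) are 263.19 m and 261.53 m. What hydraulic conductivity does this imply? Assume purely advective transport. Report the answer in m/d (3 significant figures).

Hydraulic gradient i = (263.19 − 261.53) / 268 = 1.66 / 268 = 0.006194
t = 7.57 years = 2763 d
v = L / t = 649 / 2763 = 0.2349 m/d
K = v · n / i = 0.2349 × 0.34 / 0.006194 = 12.9 m/d

12.9 m/d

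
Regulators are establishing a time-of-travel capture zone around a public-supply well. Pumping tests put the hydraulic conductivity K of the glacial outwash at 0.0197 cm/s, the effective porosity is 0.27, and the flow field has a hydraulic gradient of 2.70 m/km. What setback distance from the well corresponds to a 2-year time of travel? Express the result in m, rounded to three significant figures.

K = 0.0197 cm/s × 864 = 17.02 m/d
Specific discharge q = 17.02 × 0.0027 = 0.04596 m/d
Seepage velocity v = q / n = 0.04596 / 0.27 = 0.1702 m/d
T = 2 yr × 365 = 730 d
L = v × T = 0.1702 × 730 = 124.3 m

124 m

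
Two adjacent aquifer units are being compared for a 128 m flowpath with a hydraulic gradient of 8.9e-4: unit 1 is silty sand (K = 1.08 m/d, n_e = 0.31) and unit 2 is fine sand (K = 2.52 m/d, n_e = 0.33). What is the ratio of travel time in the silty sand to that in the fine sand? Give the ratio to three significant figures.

Unit 1 (silty sand): v = 1.08×8.9e-4/0.31 = 0.003101 m/d, t = 128/0.003101 = 41280 d
Unit 2 (fine sand): v = 2.52×8.9e-4/0.33 = 0.006796 m/d, t = 128/0.006796 = 18830 d
t(silty sand) / t(fine sand) = 41280/18830 = 2.19

2.19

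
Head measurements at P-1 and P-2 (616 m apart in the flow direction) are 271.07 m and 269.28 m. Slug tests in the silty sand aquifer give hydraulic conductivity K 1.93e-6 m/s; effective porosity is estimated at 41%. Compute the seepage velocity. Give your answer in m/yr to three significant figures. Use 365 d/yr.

Hydraulic gradient i = (271.07 − 269.28) / 616 = 1.79 / 616 = 0.002906
K = 1.93e-6 m/s × 86400 s/d = 0.1668 m/d
Darcy flux q = K·i = 0.1668 × 0.002906 = 4.846e-4 m/d
Average linear velocity = 4.846e-4 / 0.41 = 0.001182 m/d
   = 0.001182 × 365 = 0.431 m/yr

0.431 m/yr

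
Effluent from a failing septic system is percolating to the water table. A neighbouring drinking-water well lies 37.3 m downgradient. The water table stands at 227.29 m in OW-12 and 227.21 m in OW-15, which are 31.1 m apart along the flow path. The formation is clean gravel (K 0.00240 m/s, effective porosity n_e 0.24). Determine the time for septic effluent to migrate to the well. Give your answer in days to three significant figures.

16.8 days

Hydraulic gradient i = (227.29 − 227.21) / 31.1 = 0.08 / 31.1 = 0.002572
K = 0.00240 m/s × 86400 s/d = 207.4 m/d
Specific discharge q = 207.4 × 0.002572 = 0.5334 m/d
v_s = q/n_e = 0.5334/0.24 = 2.223 m/d
t = L / v = 37.3 / 2.223 = 16.78 d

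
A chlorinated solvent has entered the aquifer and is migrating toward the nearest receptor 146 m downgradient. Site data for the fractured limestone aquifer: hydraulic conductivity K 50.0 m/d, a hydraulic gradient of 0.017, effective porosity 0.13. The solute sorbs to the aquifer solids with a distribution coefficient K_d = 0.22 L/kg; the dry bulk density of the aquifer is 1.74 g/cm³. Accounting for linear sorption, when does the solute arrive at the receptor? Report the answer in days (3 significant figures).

Darcy flux q = K·i = 50.0 × 0.017 = 0.8500 m/d
Seepage velocity v = q / n = 0.8500 / 0.13 = 6.538 m/d
Retardation R = 1 + ρ_b·K_d/n = 1 + 1.74×0.22/0.13 = 3.945
Contaminant velocity v_c = v/R = 6.538/3.945 = 1.658 m/d
t = L/v_c = 146/1.658 = 88.08 d

88.1 days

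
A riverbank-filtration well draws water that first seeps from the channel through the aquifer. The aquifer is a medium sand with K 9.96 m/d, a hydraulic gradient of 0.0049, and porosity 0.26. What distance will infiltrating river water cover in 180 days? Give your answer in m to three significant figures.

33.8 m

Darcy flux q = K·i = 9.96 × 0.0049 = 0.04880 m/d
v = Ki/n = 9.96·0.0049/0.26 = 0.1877 m/d
L = v × T = 0.1877 × 180 = 33.79 m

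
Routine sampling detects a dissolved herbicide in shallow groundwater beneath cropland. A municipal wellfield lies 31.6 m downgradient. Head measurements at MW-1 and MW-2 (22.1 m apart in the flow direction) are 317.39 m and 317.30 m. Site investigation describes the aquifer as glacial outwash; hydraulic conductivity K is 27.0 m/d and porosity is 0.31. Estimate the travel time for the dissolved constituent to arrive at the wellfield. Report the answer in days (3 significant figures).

89.1 days

Hydraulic gradient i = (317.39 − 317.30) / 22.1 = 0.09 / 22.1 = 0.004072
Specific discharge q = 27.0 × 0.004072 = 0.1100 m/d
Average linear velocity = 0.1100 / 0.31 = 0.3547 m/d
t = L / v = 31.6 / 0.3547 = 89.09 d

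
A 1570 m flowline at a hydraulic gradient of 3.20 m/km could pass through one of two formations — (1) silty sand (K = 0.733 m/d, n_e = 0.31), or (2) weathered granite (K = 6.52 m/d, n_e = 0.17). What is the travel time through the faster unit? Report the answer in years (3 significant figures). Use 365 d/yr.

Unit 1 (silty sand): v = 0.733×0.0032/0.31 = 0.007566 m/d, t = 1570/0.007566 = 207500 d
Unit 2 (weathered granite): v = 6.52×0.0032/0.17 = 0.1227 m/d, t = 1570/0.1227 = 12790 d
Faster: 12790 d / 365 = 35.0 yr

35.0 years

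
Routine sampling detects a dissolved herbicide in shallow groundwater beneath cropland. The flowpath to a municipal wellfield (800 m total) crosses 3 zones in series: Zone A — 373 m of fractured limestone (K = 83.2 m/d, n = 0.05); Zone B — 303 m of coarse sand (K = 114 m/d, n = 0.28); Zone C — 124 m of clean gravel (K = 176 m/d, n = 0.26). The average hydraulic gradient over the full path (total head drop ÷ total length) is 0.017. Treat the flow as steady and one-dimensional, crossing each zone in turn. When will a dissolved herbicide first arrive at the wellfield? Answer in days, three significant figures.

For zones in series the flux q is common to all zones; the equivalent conductivity is the harmonic (thickness-weighted) mean, K_eq = L_total / Σ(L_j/K_j).
Σ(L/K) = 373/83.2 + 303/114 + 124/176 = 4.483 + 2.658 + 0.7045 = 7.846 d
K_eq = L_total / Σ(L/K) = 800 / 7.846 = 102.0 m/d
q = K_eq · i = 102.0 × 0.017 = 1.733 m/d (same in every zone)
Zone A: v = q/n = 1.733/0.05 = 34.67 m/d → t_A = 373/34.67 = 10.76 d
Zone B: v = q/n = 1.733/0.28 = 6.191 m/d → t_B = 303/6.191 = 48.94 d
Zone C: v = q/n = 1.733/0.26 = 6.667 m/d → t_C = 124/6.667 = 18.60 d
Total t = 10.76 + 48.94 + 18.60 = 78.30 d

78.3 days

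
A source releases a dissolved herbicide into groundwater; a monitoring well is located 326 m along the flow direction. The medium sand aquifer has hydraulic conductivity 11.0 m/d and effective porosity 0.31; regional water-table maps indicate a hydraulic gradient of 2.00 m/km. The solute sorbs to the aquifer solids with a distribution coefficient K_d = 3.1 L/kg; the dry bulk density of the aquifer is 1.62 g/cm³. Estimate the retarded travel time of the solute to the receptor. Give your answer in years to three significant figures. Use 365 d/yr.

216 years

Darcy flux q = K·i = 11.0 × 0.0020 = 0.02200 m/d
v = Ki/n = 11.0·0.0020/0.31 = 0.07097 m/d
Retardation R = 1 + ρ_b·K_d/n = 1 + 1.62×3.1/0.31 = 17.20
Contaminant velocity v_c = v/R = 0.07097/17.20 = 0.004126 m/d
t = L/v_c = 326/0.004126 = 79010 d
   = 79010/365 = 216 yr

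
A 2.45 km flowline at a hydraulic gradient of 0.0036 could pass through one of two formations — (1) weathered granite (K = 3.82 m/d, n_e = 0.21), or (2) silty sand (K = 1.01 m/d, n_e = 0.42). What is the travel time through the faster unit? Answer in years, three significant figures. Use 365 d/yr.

103 years

Unit 1 (weathered granite): v = 3.82×0.0036/0.21 = 0.06549 m/d, t = 2450/0.06549 = 37410 d
Unit 2 (silty sand): v = 1.01×0.0036/0.42 = 0.008657 m/d, t = 2450/0.008657 = 283000 d
Faster: 37410 d / 365 = 103 yr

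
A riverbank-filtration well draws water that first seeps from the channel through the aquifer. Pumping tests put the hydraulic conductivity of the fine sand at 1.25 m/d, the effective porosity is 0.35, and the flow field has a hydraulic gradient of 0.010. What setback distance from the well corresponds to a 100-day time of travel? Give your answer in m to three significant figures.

Specific discharge q = 1.25 × 0.010 = 0.01250 m/d
v_s = q/n_e = 0.01250/0.35 = 0.03571 m/d
L = v × T = 0.03571 × 100 = 3.571 m

3.57 m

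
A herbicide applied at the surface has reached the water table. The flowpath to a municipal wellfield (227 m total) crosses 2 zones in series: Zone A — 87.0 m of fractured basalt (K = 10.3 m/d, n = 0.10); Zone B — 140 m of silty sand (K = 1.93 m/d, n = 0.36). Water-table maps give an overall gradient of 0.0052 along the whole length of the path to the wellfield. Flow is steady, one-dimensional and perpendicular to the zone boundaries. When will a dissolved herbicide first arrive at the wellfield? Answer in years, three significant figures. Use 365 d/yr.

11.1 years

For zones in series the flux q is common to all zones; the equivalent conductivity is the harmonic (thickness-weighted) mean, K_eq = L_total / Σ(L_j/K_j).
Σ(L/K) = 87.0/10.3 + 140/1.93 = 8.447 + 72.54 = 80.99 d
K_eq = L_total / Σ(L/K) = 227 / 80.99 = 2.803 m/d
q = K_eq · i = 2.803 × 0.0052 = 0.01458 m/d (same in every zone)
Zone A: v = q/n = 0.01458/0.10 = 0.1458 m/d → t_A = 87.0/0.1458 = 596.9 d
Zone B: v = q/n = 0.01458/0.36 = 0.04049 m/d → t_B = 140/0.04049 = 3458 d
Total t = 596.9 + 3458 = 4055 d
   = 4055 / 365 = 11.1 yr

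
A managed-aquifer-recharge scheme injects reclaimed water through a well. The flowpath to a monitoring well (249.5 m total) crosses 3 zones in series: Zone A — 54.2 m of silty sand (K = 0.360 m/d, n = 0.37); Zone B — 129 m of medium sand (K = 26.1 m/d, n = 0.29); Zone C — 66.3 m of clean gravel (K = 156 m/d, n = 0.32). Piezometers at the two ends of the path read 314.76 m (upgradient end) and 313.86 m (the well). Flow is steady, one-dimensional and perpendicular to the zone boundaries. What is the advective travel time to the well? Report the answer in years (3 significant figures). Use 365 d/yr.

37.3 years

Total head drop ΔH = 314.76 − 313.86 = 0.90 m
Continuity: the same q passes through each zone, so ΔH = q·Σ(L_j/K_j) — the zones act as resistances in series.
Σ(L/K) = 54.2/0.360 + 129/26.1 + 66.3/156 = 150.6 + 4.943 + 0.4250 = 155.9 d
q = ΔH / Σ(L/K) = 0.90 / 155.9 = 0.005772 m/d (same in every zone)
Zone A: v = q/n = 0.005772/0.37 = 0.01560 m/d → t_A = 54.2/0.01560 = 3474 d
Zone B: v = q/n = 0.005772/0.29 = 0.01990 m/d → t_B = 129/0.01990 = 6481 d
Zone C: v = q/n = 0.005772/0.32 = 0.01804 m/d → t_C = 66.3/0.01804 = 3676 d
Total t = 3474 + 6481 + 3676 = 13630 d
   = 13630 / 365 = 37.3 yr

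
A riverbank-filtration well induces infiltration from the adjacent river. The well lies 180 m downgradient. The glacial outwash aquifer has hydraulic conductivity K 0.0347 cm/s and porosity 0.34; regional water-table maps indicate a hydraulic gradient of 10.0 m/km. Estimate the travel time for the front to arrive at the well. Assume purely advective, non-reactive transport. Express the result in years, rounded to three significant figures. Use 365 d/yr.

0.559 years

K = 0.0347 cm/s × 864 = 29.98 m/d
Specific discharge q = 29.98 × 0.010 = 0.2998 m/d
v = Ki/n = 29.98·0.010/0.34 = 0.8818 m/d
t = L / v = 180 / 0.8818 = 204.1 d
   = 204.1 / 365 = 0.559 yr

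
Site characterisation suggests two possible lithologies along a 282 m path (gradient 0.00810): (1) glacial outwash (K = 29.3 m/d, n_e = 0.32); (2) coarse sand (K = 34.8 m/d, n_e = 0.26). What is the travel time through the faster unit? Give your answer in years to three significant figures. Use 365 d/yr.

Unit 1 (glacial outwash): v = 29.3×0.0081/0.32 = 0.7417 m/d, t = 282/0.7417 = 380.2 d
Unit 2 (coarse sand): v = 34.8×0.0081/0.26 = 1.084 m/d, t = 282/1.084 = 260.1 d
Faster: 260.1 d / 365 = 0.713 yr

0.713 years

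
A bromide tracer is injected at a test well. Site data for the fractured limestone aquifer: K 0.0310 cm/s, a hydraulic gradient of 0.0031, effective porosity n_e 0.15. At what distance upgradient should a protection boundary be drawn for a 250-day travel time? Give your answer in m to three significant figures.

K = 0.0310 cm/s × 864 = 26.78 m/d
q = Ki = 26.78 × 0.0031 = 0.08303 m/d
Seepage velocity v = q / n = 0.08303 / 0.15 = 0.5535 m/d
L = v × T = 0.5535 × 250 = 138.4 m

138 m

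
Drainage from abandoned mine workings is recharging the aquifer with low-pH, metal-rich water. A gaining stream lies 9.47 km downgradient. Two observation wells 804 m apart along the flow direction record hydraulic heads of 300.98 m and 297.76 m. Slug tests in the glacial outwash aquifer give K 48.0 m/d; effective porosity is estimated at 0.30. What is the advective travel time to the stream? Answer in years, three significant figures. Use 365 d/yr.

Hydraulic gradient i = (300.98 − 297.76) / 804 = 3.22 / 804 = 0.004005
Specific discharge q = 48.0 × 0.004005 = 0.1922 m/d
Seepage velocity v = q / n = 0.1922 / 0.30 = 0.6408 m/d
L = 9.47 km = 9470 m
t = L / v = 9470 / 0.6408 = 14780 d
   = 14780 / 365 = 40.5 yr

40.5 years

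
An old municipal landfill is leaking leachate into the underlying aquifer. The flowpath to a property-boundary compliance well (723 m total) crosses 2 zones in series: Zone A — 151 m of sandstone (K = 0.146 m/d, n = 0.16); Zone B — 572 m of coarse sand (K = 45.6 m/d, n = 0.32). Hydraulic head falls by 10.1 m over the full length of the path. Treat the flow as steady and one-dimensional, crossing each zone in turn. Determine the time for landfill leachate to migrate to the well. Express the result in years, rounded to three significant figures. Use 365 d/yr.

58.8 years

Steady 1-D flow in series ⇒ the Darcy flux q is identical in every zone and the zone head losses add (resistances L/K in series).
Σ(L/K) = 151/0.146 + 572/45.6 = 1034 + 12.54 = 1047 d
q = ΔH / Σ(L/K) = 10.1 / 1047 = 0.009649 m/d (same in every zone)
Zone A: v = q/n = 0.009649/0.16 = 0.06030 m/d → t_A = 151/0.06030 = 2504 d
Zone B: v = q/n = 0.009649/0.32 = 0.03015 m/d → t_B = 572/0.03015 = 18970 d
Total t = 2504 + 18970 = 21470 d
   = 21470 / 365 = 58.8 yr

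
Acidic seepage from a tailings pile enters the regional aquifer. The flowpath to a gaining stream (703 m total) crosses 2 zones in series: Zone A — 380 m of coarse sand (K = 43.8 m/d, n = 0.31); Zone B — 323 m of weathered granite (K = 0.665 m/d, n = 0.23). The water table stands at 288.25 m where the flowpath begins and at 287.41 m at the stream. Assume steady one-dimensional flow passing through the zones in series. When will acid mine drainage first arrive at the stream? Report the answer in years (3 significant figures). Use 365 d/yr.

Total head drop ΔH = 288.25 − 287.41 = 0.84 m
Steady 1-D flow in series ⇒ the Darcy flux q is identical in every zone and the zone head losses add (resistances L/K in series).
Σ(L/K) = 380/43.8 + 323/0.665 = 8.676 + 485.7 = 494.4 d
q = ΔH / Σ(L/K) = 0.84 / 494.4 = 0.001699 m/d (same in every zone)
Zone A: v = q/n = 0.001699/0.31 = 0.005481 m/d → t_A = 380/0.005481 = 69330 d
Zone B: v = q/n = 0.001699/0.23 = 0.007387 m/d → t_B = 323/0.007387 = 43720 d
Total t = 69330 + 43720 = 113100 d
   = 113100 / 365 = 310 yr

310 years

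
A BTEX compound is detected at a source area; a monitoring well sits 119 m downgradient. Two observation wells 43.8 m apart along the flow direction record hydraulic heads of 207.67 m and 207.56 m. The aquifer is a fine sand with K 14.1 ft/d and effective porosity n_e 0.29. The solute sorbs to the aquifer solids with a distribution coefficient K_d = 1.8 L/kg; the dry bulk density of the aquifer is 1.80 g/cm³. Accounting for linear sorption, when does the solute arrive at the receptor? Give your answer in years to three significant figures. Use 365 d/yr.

Hydraulic gradient i = (207.67 − 207.56) / 43.8 = 0.11 / 43.8 = 0.002511
K = 14.1 ft/d × 0.3048 = 4.298 m/d
q = Ki = 4.298 × 0.002511 = 0.01079 m/d
v = Ki/n = 4.298·0.002511/0.29 = 0.03722 m/d
Retardation R = 1 + ρ_b·K_d/n = 1 + 1.80×1.8/0.29 = 12.17
Contaminant velocity v_c = v/R = 0.03722/12.17 = 0.003058 m/d
t = L/v_c = 119/0.003058 = 38920 d
   = 38920/365 = 107 yr

107 years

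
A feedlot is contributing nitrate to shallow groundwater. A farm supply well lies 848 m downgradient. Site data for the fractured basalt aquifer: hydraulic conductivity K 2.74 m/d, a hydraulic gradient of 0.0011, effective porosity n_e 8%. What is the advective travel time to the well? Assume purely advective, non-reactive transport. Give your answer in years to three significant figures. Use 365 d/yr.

61.7 years

Specific discharge q = 2.74 × 0.0011 = 0.003014 m/d
Seepage velocity v = q / n = 0.003014 / 0.08 = 0.03768 m/d
t = L / v = 848 / 0.03768 = 22510 d
   = 22510 / 365 = 61.7 yr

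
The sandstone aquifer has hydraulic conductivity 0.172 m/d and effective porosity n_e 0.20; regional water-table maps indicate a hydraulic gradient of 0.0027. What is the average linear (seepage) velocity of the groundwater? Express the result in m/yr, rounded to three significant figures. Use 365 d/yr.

Specific discharge q = 0.172 × 0.0027 = 4.644e-4 m/d
v_s = q/n_e = 4.644e-4/0.20 = 0.002322 m/d
   = 0.002322 × 365 = 0.848 m/yr

0.848 m/yr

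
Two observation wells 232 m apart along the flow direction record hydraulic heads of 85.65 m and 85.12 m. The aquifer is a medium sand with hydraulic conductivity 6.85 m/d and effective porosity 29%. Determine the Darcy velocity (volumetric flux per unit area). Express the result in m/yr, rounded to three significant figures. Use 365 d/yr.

5.71 m/yr

Hydraulic gradient i = (85.65 − 85.12) / 232 = 0.53 / 232 = 0.002284
Specific discharge q = 6.85 × 0.002284 = 0.01565 m/d
   = 0.01565 × 365 = 5.71 m/yr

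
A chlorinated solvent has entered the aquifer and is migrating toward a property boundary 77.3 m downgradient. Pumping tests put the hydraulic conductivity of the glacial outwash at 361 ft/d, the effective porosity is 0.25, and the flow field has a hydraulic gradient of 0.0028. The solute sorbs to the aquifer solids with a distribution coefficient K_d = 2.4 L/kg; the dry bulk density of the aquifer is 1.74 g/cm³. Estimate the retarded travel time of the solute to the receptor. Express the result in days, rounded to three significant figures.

1110 days

K = 361 ft/d × 0.3048 = 110.0 m/d
q = Ki = 110.0 × 0.0028 = 0.3081 m/d
v = Ki/n = 110.0·0.0028/0.25 = 1.232 m/d
Retardation R = 1 + ρ_b·K_d/n = 1 + 1.74×2.4/0.25 = 17.70
Contaminant velocity v_c = v/R = 1.232/17.70 = 0.06961 m/d
t = L/v_c = 77.3/0.06961 = 1110 d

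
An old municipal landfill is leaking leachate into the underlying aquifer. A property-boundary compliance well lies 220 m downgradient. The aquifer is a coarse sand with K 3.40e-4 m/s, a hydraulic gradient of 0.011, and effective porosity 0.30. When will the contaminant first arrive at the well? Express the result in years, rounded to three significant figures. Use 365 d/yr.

K = 3.40e-4 m/s × 86400 s/d = 29.38 m/d
q = Ki = 29.38 × 0.011 = 0.3231 m/d
v_s = q/n_e = 0.3231/0.30 = 1.077 m/d
t = L / v = 220 / 1.077 = 204.2 d
   = 204.2 / 365 = 0.560 yr

0.560 years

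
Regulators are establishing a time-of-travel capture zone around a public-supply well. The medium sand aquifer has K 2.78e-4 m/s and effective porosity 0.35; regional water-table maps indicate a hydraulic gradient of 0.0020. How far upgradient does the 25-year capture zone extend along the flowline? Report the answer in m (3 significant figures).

1250 m

K = 2.78e-4 m/s × 86400 s/d = 24.02 m/d
Specific discharge q = 24.02 × 0.0020 = 0.04804 m/d
Seepage velocity v = q / n = 0.04804 / 0.35 = 0.1373 m/d
T = 25 yr × 365 = 9125 d
L = v × T = 0.1373 × 9125 = 1252 m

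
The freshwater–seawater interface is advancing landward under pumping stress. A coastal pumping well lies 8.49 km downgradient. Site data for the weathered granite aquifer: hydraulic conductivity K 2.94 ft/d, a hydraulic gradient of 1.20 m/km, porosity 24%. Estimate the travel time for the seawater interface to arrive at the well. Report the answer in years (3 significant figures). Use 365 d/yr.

K = 2.94 ft/d × 0.3048 = 0.8961 m/d
q = Ki = 0.8961 × 0.0012 = 0.001075 m/d
Average linear velocity = 0.001075 / 0.24 = 0.004481 m/d
L = 8.49 km = 8490 m
t = L / v = 8490 / 0.004481 = 1.895e6 d
   = 1.895e6 / 365 = 5190 yr

5190 years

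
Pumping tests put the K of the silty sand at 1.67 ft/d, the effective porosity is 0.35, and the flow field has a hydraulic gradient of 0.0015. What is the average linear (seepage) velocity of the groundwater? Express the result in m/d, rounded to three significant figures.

K = 1.67 ft/d × 0.3048 = 0.5090 m/d
Darcy flux q = K·i = 0.5090 × 0.0015 = 7.635e-4 m/d
v_s = q/n_e = 7.635e-4/0.35 = 0.002181 m/d

0.00218 m/d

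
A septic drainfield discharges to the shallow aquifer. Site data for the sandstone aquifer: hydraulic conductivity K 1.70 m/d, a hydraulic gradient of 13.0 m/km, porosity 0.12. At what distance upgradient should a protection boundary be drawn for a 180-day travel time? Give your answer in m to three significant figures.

33.2 m

q = Ki = 1.70 × 0.013 = 0.02210 m/d
v = Ki/n = 1.70·0.013/0.12 = 0.1842 m/d
L = v × T = 0.1842 × 180 = 33.15 m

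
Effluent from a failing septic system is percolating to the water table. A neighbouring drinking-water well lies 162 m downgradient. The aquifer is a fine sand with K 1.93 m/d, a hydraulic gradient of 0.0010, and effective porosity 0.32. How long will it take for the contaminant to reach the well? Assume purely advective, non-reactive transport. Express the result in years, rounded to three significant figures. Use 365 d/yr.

Darcy flux q = K·i = 1.93 × 0.0010 = 0.001930 m/d
Average linear velocity = 0.001930 / 0.32 = 0.006031 m/d
t = L / v = 162 / 0.006031 = 26860 d
   = 26860 / 365 = 73.6 yr

73.6 years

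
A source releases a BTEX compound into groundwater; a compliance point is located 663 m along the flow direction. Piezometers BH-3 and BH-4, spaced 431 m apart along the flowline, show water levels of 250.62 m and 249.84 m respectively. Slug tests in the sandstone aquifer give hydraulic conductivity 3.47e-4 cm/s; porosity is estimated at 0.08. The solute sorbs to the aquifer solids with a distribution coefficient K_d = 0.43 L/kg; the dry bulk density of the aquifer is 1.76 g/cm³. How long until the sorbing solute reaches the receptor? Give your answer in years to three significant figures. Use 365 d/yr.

Hydraulic gradient i = (250.62 − 249.84) / 431 = 0.78 / 431 = 0.001810
K = 3.47e-4 cm/s × 864 = 0.2998 m/d
Specific discharge q = 0.2998 × 0.001810 = 5.426e-4 m/d
Average linear velocity = 5.426e-4 / 0.08 = 0.006782 m/d
Retardation R = 1 + ρ_b·K_d/n = 1 + 1.76×0.43/0.08 = 10.46
Contaminant velocity v_c = v/R = 0.006782/10.46 = 6.484e-4 m/d
t = L/v_c = 663/6.484e-4 = 1.023e6 d
   = 1.023e6/365 = 2800 yr

2800 years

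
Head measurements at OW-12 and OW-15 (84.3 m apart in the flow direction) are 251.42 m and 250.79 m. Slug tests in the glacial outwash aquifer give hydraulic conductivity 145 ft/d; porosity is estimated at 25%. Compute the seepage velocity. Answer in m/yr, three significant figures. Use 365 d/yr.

Hydraulic gradient i = (251.42 − 250.79) / 84.3 = 0.63 / 84.3 = 0.007473
K = 145 ft/d × 0.3048 = 44.20 m/d
Darcy flux q = K·i = 44.20 × 0.007473 = 0.3303 m/d
Average linear velocity = 0.3303 / 0.25 = 1.321 m/d
   = 1.321 × 365 = 482 m/yr

482 m/yr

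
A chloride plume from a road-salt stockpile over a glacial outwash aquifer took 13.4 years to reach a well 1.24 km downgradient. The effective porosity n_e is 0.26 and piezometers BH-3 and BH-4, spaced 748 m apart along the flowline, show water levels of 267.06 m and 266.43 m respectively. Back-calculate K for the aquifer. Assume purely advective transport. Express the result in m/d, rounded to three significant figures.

Hydraulic gradient i = (267.06 − 266.43) / 748 = 0.63 / 748 = 8.422e-4
t = 13.4 years = 4891 d
L = 1.24 km = 1240 m
v = L / t = 1240 / 4891 = 0.2535 m/d
K = v · n / i = 0.2535 × 0.26 / 8.422e-4 = 78.3 m/d

78.3 m/d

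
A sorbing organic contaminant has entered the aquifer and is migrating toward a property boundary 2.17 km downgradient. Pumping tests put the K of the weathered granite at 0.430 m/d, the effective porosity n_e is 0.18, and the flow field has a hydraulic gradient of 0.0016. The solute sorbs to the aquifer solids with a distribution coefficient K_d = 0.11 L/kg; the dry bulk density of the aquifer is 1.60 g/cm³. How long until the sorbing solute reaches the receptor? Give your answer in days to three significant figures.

Darcy flux q = K·i = 0.430 × 0.0016 = 6.880e-4 m/d
Average linear velocity = 6.880e-4 / 0.18 = 0.003822 m/d
Retardation R = 1 + ρ_b·K_d/n = 1 + 1.60×0.11/0.18 = 1.978
Contaminant velocity v_c = v/R = 0.003822/1.978 = 0.001933 m/d
L = 2.17 km = 2170 m
t = L/v_c = 2170/0.001933 = 1.123e6 d

1.12e6 days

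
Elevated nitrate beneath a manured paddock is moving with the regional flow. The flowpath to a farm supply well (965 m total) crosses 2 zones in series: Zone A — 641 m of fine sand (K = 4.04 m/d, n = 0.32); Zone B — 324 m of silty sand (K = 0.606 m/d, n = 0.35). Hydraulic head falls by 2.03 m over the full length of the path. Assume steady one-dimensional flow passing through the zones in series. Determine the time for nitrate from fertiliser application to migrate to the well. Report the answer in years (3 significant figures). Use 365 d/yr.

Steady 1-D flow in series ⇒ the Darcy flux q is identical in every zone and the zone head losses add (resistances L/K in series).
Σ(L/K) = 641/4.04 + 324/0.606 = 158.7 + 534.7 = 693.3 d
q = ΔH / Σ(L/K) = 2.03 / 693.3 = 0.002928 m/d (same in every zone)
Zone A: v = q/n = 0.002928/0.32 = 0.009150 m/d → t_A = 641/0.009150 = 70060 d
Zone B: v = q/n = 0.002928/0.35 = 0.008366 m/d → t_B = 324/0.008366 = 38730 d
Total t = 70060 + 38730 = 108800 d
   = 108800 / 365 = 298 yr

298 years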